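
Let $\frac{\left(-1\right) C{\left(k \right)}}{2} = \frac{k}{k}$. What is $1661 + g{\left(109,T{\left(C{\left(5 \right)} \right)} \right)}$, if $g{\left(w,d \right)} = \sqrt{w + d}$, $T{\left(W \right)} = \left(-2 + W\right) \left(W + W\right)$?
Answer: $1661 + 5 \sqrt{5} \approx 1672.2$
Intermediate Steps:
$C{\left(k \right)} = -2$ ($C{\left(k \right)} = - 2 \frac{k}{k} = \left(-2\right) 1 = -2$)
$T{\left(W \right)} = 2 W \left(-2 + W\right)$ ($T{\left(W \right)} = \left(-2 + W\right) 2 W = 2 W \left(-2 + W\right)$)
$g{\left(w,d \right)} = \sqrt{d + w}$
$1661 + g{\left(109,T{\left(C{\left(5 \right)} \right)} \right)} = 1661 + \sqrt{2 \left(-2\right) \left(-2 - 2\right) + 109} = 1661 + \sqrt{2 \left(-2\right) \left(-4\right) + 109} = 1661 + \sqrt{16 + 109} = 1661 + \sqrt{125} = 1661 + 5 \sqrt{5}$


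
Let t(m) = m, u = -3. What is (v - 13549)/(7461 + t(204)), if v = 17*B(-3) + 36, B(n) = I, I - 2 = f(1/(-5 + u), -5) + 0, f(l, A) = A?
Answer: -13564/7665 ≈ -1.7696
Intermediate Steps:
I = -3 (I = 2 + (-5 + 0) = 2 - 5 = -3)
B(n) = -3
v = -15 (v = 17*(-3) + 36 = -51 + 36 = -15)
(v - 13549)/(7461 + t(204)) = (-15 - 13549)/(7461 + 204) = -13564/7665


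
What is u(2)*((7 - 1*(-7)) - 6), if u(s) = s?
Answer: 16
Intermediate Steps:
u(2)*((7 - 1*(-7)) - 6) = 2*((7 - 1*(-7)) - 6) = 2*((7 + 7) - 6) = 2*(14 - 6) = 2*8 = 16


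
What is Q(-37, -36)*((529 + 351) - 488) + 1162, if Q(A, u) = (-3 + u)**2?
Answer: 597394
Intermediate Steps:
Q(-37, -36)*((529 + 351) - 488) + 1162 = (-3 - 36)**2*((529 + 351) - 488) + 1162 = (-39)**2*(880 - 488) + 1162 = 1521*392 + 1162 = 596232 + 1162 = 597394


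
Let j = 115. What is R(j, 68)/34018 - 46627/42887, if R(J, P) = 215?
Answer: -1576936581/1458929966 ≈ -1.0809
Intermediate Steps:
R(j, 68)/34018 - 46627/42887 = 215/34018 - 46627/42887 = -1576936581/1458929966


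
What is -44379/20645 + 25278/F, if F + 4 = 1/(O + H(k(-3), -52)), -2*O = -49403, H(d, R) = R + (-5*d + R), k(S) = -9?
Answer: -12864415652826/2034957005 ≈ -6321.7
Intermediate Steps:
H(d, R) = -5*d + 2*R (H(d, R) = R + (R - 5*d) = -5*d + 2*R)
O = 49403/2 (O = -½*(-49403) = 49403/2 ≈ 24702.)
F = -197138/49285 (F = -4 + 1/(49403/2 + (-5*(-9) + 2*(-52))) = -4 + 1/(49403/2 + (45 - 104)) = -4 + 1/(49403/2 - 59) = -4 + 1/(49285/2) = -4 + 2/49285 = -197138/49285 ≈ -4.0000)
-44379/20645 + 25278/F = -44379/20645 + 25278/(-197138/49285) = -44379*1/20645 + 25278*(-49285/197138) = -44379/20645 - 622913115/98569 = -12864415652826/2034957005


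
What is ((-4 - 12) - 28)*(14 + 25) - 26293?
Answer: -28009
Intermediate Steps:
((-4 - 12) - 28)*(14 + 25) - 26293 = (-16 - 28)*39 - 26293 = -44*39 - 26293 = -1716 - 26293 = -28009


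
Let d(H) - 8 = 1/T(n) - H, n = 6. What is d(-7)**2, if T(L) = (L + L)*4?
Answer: 519841/2304 ≈ 225.63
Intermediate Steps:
T(L) = 8*L (T(L) = (2*L)*4 = 8*L)
d(H) = 385/48 - H (d(H) = 8 + (1/(8*6) - H) = 8 + (1/48 - H) = 385/48 - H)
d(-7)**2 = (385/48 - 1*(-7))**2 = (385/48 + 7)**2 = (721/48)**2 = 519841/2304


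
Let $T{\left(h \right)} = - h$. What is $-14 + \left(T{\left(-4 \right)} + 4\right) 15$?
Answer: $106$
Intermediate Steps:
$-14 + \left(T{\left(-4 \right)} + 4\right) 15 = -14 + \left(\left(-1\right) \left(-4\right) + 4\right) 15 = -14 + \left(4 + 4\right) 15 = -14 + 8 \cdot 15 = -14 + 120 = 106$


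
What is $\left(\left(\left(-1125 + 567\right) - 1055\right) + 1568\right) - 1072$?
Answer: $-1117$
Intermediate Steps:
$\left(\left(\left(-1125 + 567\right) - 1055\right) + 1568\right) - 1072 = \left(\left(-558 - 1055\right) + 1568\right) - 1072 = \left(-1613 + 1568\right) - 1072 = -45 - 1072 = -1117$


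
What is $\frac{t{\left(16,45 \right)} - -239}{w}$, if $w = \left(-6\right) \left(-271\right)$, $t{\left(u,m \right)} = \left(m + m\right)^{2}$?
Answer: $\frac{8339}{1626} \approx 5.1285$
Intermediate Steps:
$t{\left(u,m \right)} = 4 m^{2}$ ($t{\left(u,m \right)} = \left(2 m\right)^{2} = 4 m^{2}$)
$w = 1626$
$\frac{t{\left(16,45 \right)} - -239}{w} = \frac{4 \cdot 45^{2} - -239}{1626} = \left(4 \cdot 2025 + 239\right) \frac{1}{1626} = \left(8100 + 239\right) \frac{1}{1626} = 8339 \cdot \frac{1}{1626} = \frac{8339}{1626}$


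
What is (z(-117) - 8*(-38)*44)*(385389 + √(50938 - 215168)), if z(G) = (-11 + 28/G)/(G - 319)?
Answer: 29218388089967/5668 + 682337827*I*√164230/51012 ≈ 5.155e+9 + 5.4207e+6*I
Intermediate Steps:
z(G) = (-11 + 28/G)/(-319 + G)
(z(-117) - 8*(-38)*44)*(385389 + √(50938 - 215168)) = ((28 - 11*(-117))/((-117)*(-319 - 117)) - 8*(-38)*44)*(385389 + √(50938 - 215168)) = (-1/117*(28 + 1287)/(-436) + 304*44)*(385389 + √(-164230)) = (-1/117*(-1/436)*1315 + 13376)*(385389 + I*√164230) = (1315/51012 + 13376)*(385389 + I*√164230) = 682337827*(385389 + I*√164230)/51012 = 29218388089967/5668 + 682337827*I*√164230/51012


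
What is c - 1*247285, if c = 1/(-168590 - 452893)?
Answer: -153683423656/621483 ≈ -2.4729e+5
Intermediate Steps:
c = -1/621483 (c = 1/(-621483) = -1/621483 ≈ -1.6091e-6)
c - 1*247285 = -1/621483 - 1*247285 = -1/621483 - 247285 = -153683423656/621483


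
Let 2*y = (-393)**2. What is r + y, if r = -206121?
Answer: -257793/2 ≈ -1.2890e+5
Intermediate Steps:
y = 154449/2 (y = (1/2)*(-393)**2 = (1/2)*154449 = 154449/2 ≈ 77225.)
r + y = -206121 + 154449/2 = -257793/2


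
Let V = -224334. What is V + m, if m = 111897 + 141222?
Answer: 28785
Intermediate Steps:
m = 253119
V + m = -224334 + 253119 = 28785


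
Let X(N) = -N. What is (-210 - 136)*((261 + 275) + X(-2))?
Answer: -186148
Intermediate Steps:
(-210 - 136)*((261 + 275) + X(-2)) = (-210 - 136)*((261 + 275) - 1*(-2)) = -346*(536 + 2) = -346*538 = -186148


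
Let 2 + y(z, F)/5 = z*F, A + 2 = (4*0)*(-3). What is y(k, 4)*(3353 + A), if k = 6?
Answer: 368610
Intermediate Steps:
A = -2 (A = -2 + (4*0)*(-3) = -2 + 0*(-3) = -2 + 0 = -2)
y(z, F) = -10 + 5*F*z (y(z, F) = -10 + 5*(z*F) = -10 + 5*(F*z) = -10 + 5*F*z)
y(k, 4)*(3353 + A) = (-10 + 5*4*6)*(3353 - 2) = (-10 + 120)*3351 = 110*3351 = 368610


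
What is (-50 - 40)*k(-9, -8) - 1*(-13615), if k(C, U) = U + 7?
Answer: 13705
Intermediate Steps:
k(C, U) = 7 + U
(-50 - 40)*k(-9, -8) - 1*(-13615) = (-50 - 40)*(7 - 8) - 1*(-13615) = -90*(-1) + 13615 = 90 + 13615 = 13705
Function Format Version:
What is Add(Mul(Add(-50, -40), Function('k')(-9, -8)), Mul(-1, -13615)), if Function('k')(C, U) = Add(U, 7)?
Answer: 13705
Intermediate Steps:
Function('k')(C, U) = Add(7, U)
Add(Mul(Add(-50, -40), Function('k')(-9, -8)), Mul(-1, -13615)) = Add(Mul(Add(-50, -40), Add(7, -8)), Mul(-1, -13615)) = Add(Mul(-90, -1), 13615) = Add(90, 13615) = 13705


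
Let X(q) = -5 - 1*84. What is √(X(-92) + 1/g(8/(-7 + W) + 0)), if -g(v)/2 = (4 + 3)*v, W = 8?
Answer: I*√69783/28 ≈ 9.4344*I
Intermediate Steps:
X(q) = -89 (X(q) = -5 - 84 = -89)
g(v) = -14*v (g(v) = -2*(4 + 3)*v = -14*v)
√(X(-92) + 1/g(8/(-7 + W) + 0)) = √(-89 + 1/(-14*(8/(-7 + 8) + 0))) = √(-89 + 1/(-14*(8/1 + 0))) = √(-89 + 1/(-14*(1*8 + 0))) = √(-89 + 1/(-14*(8 + 0))) = √(-89 + 1/(-14*8)) = √(-89 + 1/(-112)) = √(-89 - 1/112) = √(-9969/112) = I*√69783/28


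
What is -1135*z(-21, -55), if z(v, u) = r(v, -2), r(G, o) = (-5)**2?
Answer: -28375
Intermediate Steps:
r(G, o) = 25
z(v, u) = 25
-1135*z(-21, -55) = -1135*25 = -28375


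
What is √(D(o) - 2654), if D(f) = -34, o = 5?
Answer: 8*I*√42 ≈ 51.846*I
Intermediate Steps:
√(D(o) - 2654) = √(-34 - 2654) = √(-2688) = 8*I*√42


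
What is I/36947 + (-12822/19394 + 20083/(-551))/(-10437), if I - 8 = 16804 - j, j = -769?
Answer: 51986153930717/108440186932707 ≈ 0.47940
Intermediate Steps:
I = 17581 (I = 8 + (16804 - 1*(-769)) = 8 + (16804 + 769) = 8 + 17573 = 17581)
I/36947 + (-12822/19394 + 20083/(-551))/(-10437) = 17581/36947 + (-12822/19394 + 20083/(-551))/(-10437) = 17581*(1/36947) + (-12822*1/19394 + 20083*(-1/551))*(-1/10437) = 17581/36947 + (-6411/9697 - 1057/29)*(-1/10437) = 17581/36947 - 10435648/281213*(-1/10437) = 17581/36947 + 10435648/2935020081 = 51986153930717/108440186932707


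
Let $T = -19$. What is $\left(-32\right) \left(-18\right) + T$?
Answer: $557$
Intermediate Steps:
$\left(-32\right) \left(-18\right) + T = \left(-32\right) \left(-18\right) - 19 = 576 - 19 = 557$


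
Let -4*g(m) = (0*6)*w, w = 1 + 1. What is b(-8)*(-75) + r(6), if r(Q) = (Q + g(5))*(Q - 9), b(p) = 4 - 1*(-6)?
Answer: -768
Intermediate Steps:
w = 2
b(p) = 10 (b(p) = 4 + 6 = 10)
g(m) = 0 (g(m) = -0*6*2/4 = -0*2 = -1/4*0 = 0)
r(Q) = Q*(-9 + Q) (r(Q) = (Q + 0)*(Q - 9) = Q*(-9 + Q))
b(-8)*(-75) + r(6) = 10*(-75) + 6*(-9 + 6) = -750 + 6*(-3) = -750 - 18 = -768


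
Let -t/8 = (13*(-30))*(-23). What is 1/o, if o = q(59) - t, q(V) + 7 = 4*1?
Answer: 1/71757 ≈ 1.3936e-5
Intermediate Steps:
q(V) = -3 (q(V) = -7 + 4*1 = -7 + 4 = -3)
t = -71760 (t = -8*13*(-30)*(-23) = -(-3120)*(-23) = -8*8970 = -71760)
o = 71757 (o = -3 - 1*(-71760) = -3 + 71760 = 71757)
1/o = 1/71757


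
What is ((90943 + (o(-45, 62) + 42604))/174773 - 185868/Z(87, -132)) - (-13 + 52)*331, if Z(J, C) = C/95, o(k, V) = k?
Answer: 232354482010/1922503 ≈ 1.2086e+5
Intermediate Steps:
Z(J, C) = C/95 (Z(J, C) = C*(1/95) = C/95)
((90943 + (o(-45, 62) + 42604))/174773 - 185868/Z(87, -132)) - (-13 + 52)*331 = ((90943 + (-45 + 42604))/174773 - 185868/((1/95)*(-132))) - (-13 + 52)*331 = ((90943 + 42559)*(1/174773) - 185868/(-132/95)) - 39*331 = (133502*(1/174773) - 185868*(-95/132)) - 1*12909 = (133502/174773 + 1471455/11) - 12909 = 257172073237/1922503 - 12909 = 232354482010/1922503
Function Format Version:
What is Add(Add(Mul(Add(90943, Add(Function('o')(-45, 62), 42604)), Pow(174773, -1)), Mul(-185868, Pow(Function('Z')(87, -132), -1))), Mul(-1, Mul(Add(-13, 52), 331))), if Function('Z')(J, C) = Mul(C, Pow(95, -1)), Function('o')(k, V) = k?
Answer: Rational(232354482010, 1922503) ≈ 1.2086e+5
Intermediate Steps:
Function('Z')(J, C) = Mul(Rational(1, 95), C) (Function('Z')(J, C) = Mul(C, Rational(1, 95)) = Mul(Rational(1, 95), C))
Add(Add(Mul(Add(90943, Add(Function('o')(-45, 62), 42604)), Pow(174773, -1)), Mul(-185868, Pow(Function('Z')(87, -132), -1))), Mul(-1, Mul(Add(-13, 52), 331))) = Add(Add(Mul(Add(90943, Add(-45, 42604)), Pow(174773, -1)), Mul(-185868, Pow(Mul(Rational(1, 95), -132), -1))), Mul(-1, Mul(Add(-13, 52), 331))) = Add(Add(Mul(Add(90943, 42559), Rational(1, 174773)), Mul(-185868, Pow(Rational(-132, 95), -1))), Mul(-1, Mul(39, 331))) = Add(Add(Mul(133502, Rational(1, 174773)), Mul(-185868, Rational(-95, 132))), Mul(-1, 12909)) = Add(Add(Rational(133502, 174773), Rational(1471455, 11)), -12909) = Add(Rational(257172073237, 1922503), -12909) = Rational(232354482010, 1922503)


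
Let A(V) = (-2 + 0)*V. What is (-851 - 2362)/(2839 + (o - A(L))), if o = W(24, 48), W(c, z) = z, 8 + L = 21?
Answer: -1071/971 ≈ -1.1030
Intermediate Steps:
L = 13 (L = -8 + 21 = 13)
o = 48
A(V) = -2*V
(-851 - 2362)/(2839 + (o - A(L))) = (-851 - 2362)/(2839 + (48 - (-2)*13)) = -3213/(2839 + (48 - 1*(-26))) = -3213/(2839 + (48 + 26)) = -3213/(2839 + 74) = -3213/2913 = -3213*1/2913 = -1071/971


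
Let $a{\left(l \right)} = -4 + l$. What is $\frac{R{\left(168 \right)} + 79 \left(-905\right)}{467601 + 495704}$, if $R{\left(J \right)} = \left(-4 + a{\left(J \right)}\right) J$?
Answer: $- \frac{8923}{192661} \approx -0.046314$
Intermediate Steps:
$R{\left(J \right)} = J \left(-8 + J\right)$ ($R{\left(J \right)} = \left(-4 + \left(-4 + J\right)\right) J = \left(-8 + J\right) J = J \left(-8 + J\right)$)
$\frac{R{\left(168 \right)} + 79 \left(-905\right)}{467601 + 495704} = \frac{168 \left(-8 + 168\right) + 79 \left(-905\right)}{467601 + 495704} = \frac{168 \cdot 160 - 71495}{963305} = \left(26880 - 71495\right) \frac{1}{963305} = \left(-44615\right) \frac{1}{963305} = - \frac{8923}{192661}$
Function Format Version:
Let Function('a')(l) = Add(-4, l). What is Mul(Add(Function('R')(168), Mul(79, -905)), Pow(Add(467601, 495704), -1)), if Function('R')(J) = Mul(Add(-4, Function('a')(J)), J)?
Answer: Rational(-8923, 192661) ≈ -0.046314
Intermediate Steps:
Function('R')(J) = Mul(J, Add(-8, J)) (Function('R')(J) = Mul(Add(-4, Add(-4, J)), J) = Mul(Add(-8, J), J) = Mul(J, Add(-8, J)))
Mul(Add(Function('R')(168), Mul(79, -905)), Pow(Add(467601, 495704), -1)) = Mul(Add(Mul(168, Add(-8, 168)), Mul(79, -905)), Pow(Add(467601, 495704), -1)) = Mul(Add(Mul(168, 160), -71495), Pow(963305, -1)) = Mul(Add(26880, -71495), Rational(1, 963305)) = Mul(-44615, Rational(1, 963305)) = Rational(-8923, 192661)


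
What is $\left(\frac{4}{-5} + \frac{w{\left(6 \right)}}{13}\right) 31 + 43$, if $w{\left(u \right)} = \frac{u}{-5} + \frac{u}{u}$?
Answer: $\frac{1152}{65} \approx 17.723$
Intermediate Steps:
$w{\left(u \right)} = 1 - \frac{u}{5}$ ($w{\left(u \right)} = u \left(- \frac{1}{5}\right) + 1 = - \frac{u}{5} + 1 = 1 - \frac{u}{5}$)
$\left(\frac{4}{-5} + \frac{w{\left(6 \right)}}{13}\right) 31 + 43 = \left(\frac{4}{-5} + \frac{1 - \frac{6}{5}}{13}\right) 31 + 43 = \left(4 \left(- \frac{1}{5}\right) + \left(1 - \frac{6}{5}\right) \frac{1}{13}\right) 31 + 43 = \left(- \frac{4}{5} - \frac{1}{65}\right) 31 + 43 = \left(- \frac{53}{65}\right) 31 + 43 = - \frac{1643}{65} + 43 = \frac{1152}{65}$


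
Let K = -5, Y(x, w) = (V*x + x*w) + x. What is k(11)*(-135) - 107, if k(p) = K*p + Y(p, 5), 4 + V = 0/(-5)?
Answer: 4348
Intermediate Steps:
V = -4 (V = -4 + 0/(-5) = -4 + 0*(-⅕) = -4 + 0 = -4)
Y(x, w) = -3*x + w*x (Y(x, w) = (-4*x + x*w) + x = (-4*x + w*x) + x = -3*x + w*x)
k(p) = -3*p (k(p) = -5*p + p*(-3 + 5) = -5*p + p*2 = -5*p + 2*p = -3*p)
k(11)*(-135) - 107 = -3*11*(-135) - 107 = -33*(-135) - 107 = 4455 - 107 = 4348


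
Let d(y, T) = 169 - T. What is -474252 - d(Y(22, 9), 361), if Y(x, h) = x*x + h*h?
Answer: -474060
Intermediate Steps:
Y(x, h) = h² + x² (Y(x, h) = x² + h² = h² + x²)
-474252 - d(Y(22, 9), 361) = -474252 - (169 - 1*361) = -474252 - (169 - 361) = -474252 - 1*(-192) = -474252 + 192 = -474060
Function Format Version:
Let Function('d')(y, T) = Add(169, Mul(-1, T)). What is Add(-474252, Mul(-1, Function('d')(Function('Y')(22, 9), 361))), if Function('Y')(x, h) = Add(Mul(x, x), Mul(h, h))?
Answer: -474060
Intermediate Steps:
Function('Y')(x, h) = Add(Pow(h, 2), Pow(x, 2)) (Function('Y')(x, h) = Add(Pow(x, 2), Pow(h, 2)) = Add(Pow(h, 2), Pow(x, 2)))
Add(-474252, Mul(-1, Function('d')(Function('Y')(22, 9), 361))) = Add(-474252, Mul(-1, Add(169, Mul(-1, 361)))) = Add(-474252, Mul(-1, Add(169, -361))) = Add(-474252, Mul(-1, -192)) = Add(-474252, 192) = -474060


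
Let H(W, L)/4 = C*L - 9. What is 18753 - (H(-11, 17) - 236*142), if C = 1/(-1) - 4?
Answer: 52641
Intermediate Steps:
C = -5 (C = -1 - 4 = -5)
H(W, L) = -36 - 20*L (H(W, L) = 4*(-5*L - 9) = 4*(-9 - 5*L) = -36 - 20*L)
18753 - (H(-11, 17) - 236*142) = 18753 - ((-36 - 20*17) - 236*142) = 18753 - ((-36 - 340) - 33512) = 18753 - (-376 - 33512) = 18753 - 1*(-33888) = 18753 + 33888 = 52641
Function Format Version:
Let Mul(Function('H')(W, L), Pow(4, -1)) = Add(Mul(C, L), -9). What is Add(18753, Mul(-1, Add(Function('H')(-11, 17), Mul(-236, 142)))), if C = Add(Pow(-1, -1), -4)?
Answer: 52641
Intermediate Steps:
C = -5 (C = Add(-1, -4) = -5)
Function('H')(W, L) = Add(-36, Mul(-20, L)) (Function('H')(W, L) = Mul(4, Add(Mul(-5, L), -9)) = Mul(4, Add(-9, Mul(-5, L))) = Add(-36, Mul(-20, L)))
Add(18753, Mul(-1, Add(Function('H')(-11, 17), Mul(-236, 142)))) = Add(18753, Mul(-1, Add(Add(-36, Mul(-20, 17)), Mul(-236, 142)))) = Add(18753, Mul(-1, Add(Add(-36, -340), -33512))) = Add(18753, Mul(-1, Add(-376, -33512))) = Add(18753, Mul(-1, -33888)) = Add(18753, 33888) = 52641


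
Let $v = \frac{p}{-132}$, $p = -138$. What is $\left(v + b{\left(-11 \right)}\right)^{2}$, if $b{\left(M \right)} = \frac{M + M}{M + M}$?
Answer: $\frac{2025}{484} \approx 4.1839$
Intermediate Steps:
$b{\left(M \right)} = 1$ ($b{\left(M \right)} = \frac{2 M}{2 M} = 2 M \frac{1}{2 M} = 1$)
$v = \frac{23}{22}$ ($v = - \frac{138}{-132} = \left(-138\right) \left(- \frac{1}{132}\right) = \frac{23}{22} \approx 1.0455$)
$\left(v + b{\left(-11 \right)}\right)^{2} = \left(\frac{23}{22} + 1\right)^{2} = \left(\frac{45}{22}\right)^{2} = \frac{2025}{484}$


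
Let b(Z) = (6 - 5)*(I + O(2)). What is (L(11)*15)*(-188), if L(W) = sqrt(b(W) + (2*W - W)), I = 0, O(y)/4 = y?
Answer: -2820*sqrt(19) ≈ -12292.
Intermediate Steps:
O(y) = 4*y
b(Z) = 8 (b(Z) = (6 - 5)*(0 + 4*2) = 1*(0 + 8) = 1*8 = 8)
L(W) = sqrt(8 + W) (L(W) = sqrt(8 + (2*W - W)) = sqrt(8 + W))
(L(11)*15)*(-188) = (sqrt(8 + 11)*15)*(-188) = (sqrt(19)*15)*(-188) = (15*sqrt(19))*(-188) = -2820*sqrt(19)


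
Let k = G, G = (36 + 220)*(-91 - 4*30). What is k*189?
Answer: -10209024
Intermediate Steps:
G = -54016 (G = 256*(-91 - 120) = 256*(-211) = -54016)
k = -54016
k*189 = -54016*189 = -10209024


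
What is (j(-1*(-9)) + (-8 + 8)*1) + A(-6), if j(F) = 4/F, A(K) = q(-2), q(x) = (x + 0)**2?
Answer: 40/9 ≈ 4.4444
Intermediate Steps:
q(x) = x**2
A(K) = 4 (A(K) = (-2)**2 = 4)
(j(-1*(-9)) + (-8 + 8)*1) + A(-6) = (4/((-1*(-9))) + (-8 + 8)*1) + 4 = (4/9 + 0*1) + 4 = (4*(1/9) + 0) + 4 = (4/9 + 0) + 4 = 4/9 + 4 = 40/9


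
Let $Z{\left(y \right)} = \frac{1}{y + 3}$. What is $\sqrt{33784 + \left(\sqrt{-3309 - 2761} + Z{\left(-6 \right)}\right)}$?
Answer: $\frac{\sqrt{304053 + 9 i \sqrt{6070}}}{3} \approx 183.8 + 0.21194 i$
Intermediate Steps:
$Z{\left(y \right)} = \frac{1}{3 + y}$
$\sqrt{33784 + \left(\sqrt{-3309 - 2761} + Z{\left(-6 \right)}\right)} = \sqrt{33784 + \left(\sqrt{-3309 - 2761} + \frac{1}{3 - 6}\right)} = \sqrt{33784 + \left(\sqrt{-6070} + \frac{1}{-3}\right)} = \sqrt{33784 - \left(\frac{1}{3} - i \sqrt{6070}\right)} = \sqrt{\frac{101351}{3} + i \sqrt{6070}}$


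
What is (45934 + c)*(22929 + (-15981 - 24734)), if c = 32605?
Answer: -1396894654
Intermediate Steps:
(45934 + c)*(22929 + (-15981 - 24734)) = (45934 + 32605)*(22929 + (-15981 - 24734)) = 78539*(22929 - 40715) = 78539*(-17786) = -1396894654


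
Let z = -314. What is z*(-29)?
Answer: 9106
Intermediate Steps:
z*(-29) = -314*(-29) = 9106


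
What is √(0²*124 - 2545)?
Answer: I*√2545 ≈ 50.448*I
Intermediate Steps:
√(0²*124 - 2545) = √(0*124 - 2545) = √(0 - 2545) = √(-2545) = I*√2545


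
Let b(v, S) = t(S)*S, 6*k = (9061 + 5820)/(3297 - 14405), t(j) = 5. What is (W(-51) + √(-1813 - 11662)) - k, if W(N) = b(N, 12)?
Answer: 4013761/66648 + 35*I*√11 ≈ 60.223 + 116.08*I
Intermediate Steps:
k = -14881/66648 (k = ((9061 + 5820)/(3297 - 14405))/6 = (14881/(-11108))/6 = (14881*(-1/11108))/6 = (⅙)*(-14881/11108) = -14881/66648 ≈ -0.22328)
b(v, S) = 5*S
W(N) = 60 (W(N) = 5*12 = 60)
(W(-51) + √(-1813 - 11662)) - k = (60 + √(-1813 - 11662)) - 1*(-14881/66648) = (60 + √(-13475)) + 14881/66648 = (60 + 35*I*√11) + 14881/66648 = 4013761/66648 + 35*I*√11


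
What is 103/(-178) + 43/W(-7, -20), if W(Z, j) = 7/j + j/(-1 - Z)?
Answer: -482003/39338 ≈ -12.253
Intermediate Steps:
103/(-178) + 43/W(-7, -20) = 103/(-178) + 43/(((7 - 1*(-20)² + 7*(-7))/((-20)*(1 - 7)))) = 103*(-1/178) + 43/((-1/20*(7 - 1*400 - 49)/(-6))) = -103/178 + 43/((-1/20*(-⅙)*(7 - 400 - 49))) = -103/178 + 43/((-1/20*(-⅙)*(-442))) = -103/178 + 43/(-221/60) = -103/178 + 43*(-60/221) = -103/178 - 2580/221 = -482003/39338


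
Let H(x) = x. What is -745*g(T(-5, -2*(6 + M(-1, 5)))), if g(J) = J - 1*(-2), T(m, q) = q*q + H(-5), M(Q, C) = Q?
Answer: -72265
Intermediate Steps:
T(m, q) = -5 + q² (T(m, q) = q*q - 5 = q² - 5 = -5 + q²)
g(J) = 2 + J (g(J) = J + 2 = 2 + J)
-745*g(T(-5, -2*(6 + M(-1, 5)))) = -745*(2 + (-5 + (-2*(6 - 1))²)) = -745*(2 + (-5 + (-2*5)²)) = -745*(2 + (-5 + (-10)²)) = -745*(2 + (-5 + 100)) = -745*(2 + 95) = -745*97 = -72265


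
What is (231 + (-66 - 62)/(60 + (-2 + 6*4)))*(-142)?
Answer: -1335794/41 ≈ -32580.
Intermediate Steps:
(231 + (-66 - 62)/(60 + (-2 + 6*4)))*(-142) = (231 - 128/(60 + (-2 + 24)))*(-142) = (231 - 128/(60 + 22))*(-142) = (231 - 128/82)*(-142) = (231 - 128*1/82)*(-142) = (231 - 64/41)*(-142) = (9407/41)*(-142) = -1335794/41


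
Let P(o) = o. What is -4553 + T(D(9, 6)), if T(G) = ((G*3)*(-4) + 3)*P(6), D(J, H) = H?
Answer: -4967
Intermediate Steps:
T(G) = 18 - 72*G (T(G) = ((G*3)*(-4) + 3)*6 = ((3*G)*(-4) + 3)*6 = (-12*G + 3)*6 = (3 - 12*G)*6 = 18 - 72*G)
-4553 + T(D(9, 6)) = -4553 + (18 - 72*6) = -4553 + (18 - 432) = -4553 - 414 = -4967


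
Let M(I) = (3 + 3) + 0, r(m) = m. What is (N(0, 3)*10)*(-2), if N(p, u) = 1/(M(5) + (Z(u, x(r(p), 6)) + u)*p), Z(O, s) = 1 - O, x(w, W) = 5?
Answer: -10/3 ≈ -3.3333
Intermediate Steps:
M(I) = 6 (M(I) = 6 + 0 = 6)
N(p, u) = 1/(6 + p) (N(p, u) = 1/(6 + ((1 - u) + u)*p) = 1/(6 + 1*p) = 1/(6 + p))
(N(0, 3)*10)*(-2) = (10/(6 + 0))*(-2) = (10/6)*(-2) = ((⅙)*10)*(-2) = (5/3)*(-2) = -10/3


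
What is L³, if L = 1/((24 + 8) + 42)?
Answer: 1/405224 ≈ 2.4678e-6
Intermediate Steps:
L = 1/74 (L = 1/(32 + 42) = 1/74 ≈ 0.013514)
L³ = (1/74)³ = 1/405224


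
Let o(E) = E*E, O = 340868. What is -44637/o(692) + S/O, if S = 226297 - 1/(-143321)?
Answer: 303417598280409/531686428113968 ≈ 0.57067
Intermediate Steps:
o(E) = E²
S = 32433112338/143321 (S = 226297 - 1*(-1/143321) = 226297 + 1/143321 = 32433112338/143321 ≈ 2.2630e+5)
-44637/o(692) + S/O = -44637/(692²) + (32433112338/143321)/340868 = -44637/478864 + (32433112338/143321)*(1/340868) = -44637*1/478864 + 1474232379/2220615574 = -44637/478864 + 1474232379/2220615574 = 303417598280409/531686428113968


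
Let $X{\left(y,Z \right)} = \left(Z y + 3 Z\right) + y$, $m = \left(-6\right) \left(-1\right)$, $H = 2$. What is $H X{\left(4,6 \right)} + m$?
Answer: $98$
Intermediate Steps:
$m = 6$
$X{\left(y,Z \right)} = y + 3 Z + Z y$ ($X{\left(y,Z \right)} = \left(3 Z + Z y\right) + y = y + 3 Z + Z y$)
$H X{\left(4,6 \right)} + m = 2 \left(4 + 3 \cdot 6 + 6 \cdot 4\right) + 6 = 2 \left(4 + 18 + 24\right) + 6 = 2 \cdot 46 + 6 = 92 + 6 = 98$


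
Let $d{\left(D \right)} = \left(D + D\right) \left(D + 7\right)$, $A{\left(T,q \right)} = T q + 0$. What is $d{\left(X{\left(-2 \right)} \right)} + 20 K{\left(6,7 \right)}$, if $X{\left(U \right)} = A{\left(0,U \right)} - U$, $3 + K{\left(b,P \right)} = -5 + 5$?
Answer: $-24$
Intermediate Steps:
$A{\left(T,q \right)} = T q$
$K{\left(b,P \right)} = -3$ ($K{\left(b,P \right)} = -3 + \left(-5 + 5\right) = -3 + 0 = -3$)
$X{\left(U \right)} = - U$ ($X{\left(U \right)} = 0 U - U = 0 - U = - U$)
$d{\left(D \right)} = 2 D \left(7 + D\right)$
$d{\left(X{\left(-2 \right)} \right)} + 20 K{\left(6,7 \right)} = 2 \left(\left(-1\right) \left(-2\right)\right) \left(7 - -2\right) + 20 \left(-3\right) = 2 \cdot 2 \left(7 + 2\right) - 60 = 2 \cdot 2 \cdot 9 - 60 = 36 - 60 = -24$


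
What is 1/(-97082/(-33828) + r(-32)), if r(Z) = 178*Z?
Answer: -16914/96293603 ≈ -0.00017565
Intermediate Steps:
1/(-97082/(-33828) + r(-32)) = 1/(-97082/(-33828) + 178*(-32)) = 1/(-97082*(-1/33828) - 5696) = 1/(48541/16914 - 5696) = 1/(-96293603/16914) = -16914/96293603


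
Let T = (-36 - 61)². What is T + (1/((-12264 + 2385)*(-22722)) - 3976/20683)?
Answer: 1180608604721713/125479086642 ≈ 9408.8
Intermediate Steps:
T = 9409 (T = (-97)² = 9409)
T + (1/((-12264 + 2385)*(-22722)) - 3976/20683) = 9409 + (1/((-12264 + 2385)*(-22722)) - 3976/20683) = 9409 + (-1/22722/(-9879) - 3976*1/20683) = 9409 + (-1/9879*(-1/22722) - 3976/20683) = 9409 + (1/224470638 - 3976/20683) = 9409 - 24121492865/125479086642 = 1180608604721713/125479086642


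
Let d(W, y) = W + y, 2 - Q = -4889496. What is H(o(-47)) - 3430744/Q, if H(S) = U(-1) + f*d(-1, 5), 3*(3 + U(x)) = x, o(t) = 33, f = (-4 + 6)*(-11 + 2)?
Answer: -557659390/7334247 ≈ -76.035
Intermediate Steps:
f = -18 (f = 2*(-9) = -18)
Q = 4889498 (Q = 2 - 1*(-4889496) = 2 + 4889496 = 4889498)
U(x) = -3 + x/3
H(S) = -226/3 (H(S) = (-3 + (1/3)*(-1)) - 18*(-1 + 5) = (-3 - 1/3) - 18*4 = -10/3 - 72 = -226/3)
H(o(-47)) - 3430744/Q = -226/3 - 3430744/4889498 = -226/3 - 3430744*1/4889498 = -226/3 - 1715372/2444749 = -557659390/7334247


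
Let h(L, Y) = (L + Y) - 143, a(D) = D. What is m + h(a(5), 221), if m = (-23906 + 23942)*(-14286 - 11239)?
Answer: -918817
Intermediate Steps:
h(L, Y) = -143 + L + Y
m = -918900 (m = 36*(-25525) = -918900)
m + h(a(5), 221) = -918900 + (-143 + 5 + 221) = -918900 + 83 = -918817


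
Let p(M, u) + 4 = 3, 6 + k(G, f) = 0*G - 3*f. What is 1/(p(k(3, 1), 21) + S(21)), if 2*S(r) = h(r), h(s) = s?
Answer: 2/19 ≈ 0.10526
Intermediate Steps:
S(r) = r/2
k(G, f) = -6 - 3*f (k(G, f) = -6 + (0*G - 3*f) = -6 + (0 - 3*f) = -6 - 3*f)
p(M, u) = -1 (p(M, u) = -4 + 3 = -1)
1/(p(k(3, 1), 21) + S(21)) = 1/(-1 + (1/2)*21) = 1/(-1 + 21/2) = 1/(19/2) = 2/19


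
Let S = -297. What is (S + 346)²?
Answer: 2401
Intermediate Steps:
(S + 346)² = (-297 + 346)² = 49² = 2401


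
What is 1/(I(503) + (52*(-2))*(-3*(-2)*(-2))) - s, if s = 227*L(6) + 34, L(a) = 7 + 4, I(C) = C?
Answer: -4431780/1751 ≈ -2531.0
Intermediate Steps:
L(a) = 11
s = 2531 (s = 227*11 + 34 = 2497 + 34 = 2531)
1/(I(503) + (52*(-2))*(-3*(-2)*(-2))) - s = 1/(503 + (52*(-2))*(-3*(-2)*(-2))) - 1*2531 = 1/(503 - 624*(-2)) - 2531 = 1/(503 - 104*(-12)) - 2531 = 1/(503 + 1248) - 2531 = 1/1751 - 2531 = -4431780/1751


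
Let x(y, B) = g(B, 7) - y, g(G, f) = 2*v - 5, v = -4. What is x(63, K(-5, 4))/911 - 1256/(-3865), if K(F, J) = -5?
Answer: 850476/3521015 ≈ 0.24154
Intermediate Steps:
g(G, f) = -13 (g(G, f) = 2*(-4) - 5 = -8 - 5 = -13)
x(y, B) = -13 - y
x(63, K(-5, 4))/911 - 1256/(-3865) = (-13 - 1*63)/911 - 1256/(-3865) = (-13 - 63)*(1/911) - 1256*(-1/3865) = -76*1/911 + 1256/3865 = -76/911 + 1256/3865 = 850476/3521015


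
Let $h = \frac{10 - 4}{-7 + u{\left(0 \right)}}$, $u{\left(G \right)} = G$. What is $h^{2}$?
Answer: $\frac{36}{49} \approx 0.73469$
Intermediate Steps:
$h = - \frac{6}{7}$ ($h = \frac{10 - 4}{-7 + 0} = \frac{6}{-7} = 6 \left(- \frac{1}{7}\right) = - \frac{6}{7} \approx -0.85714$)
$h^{2} = \left(- \frac{6}{7}\right)^{2} = \frac{36}{49}$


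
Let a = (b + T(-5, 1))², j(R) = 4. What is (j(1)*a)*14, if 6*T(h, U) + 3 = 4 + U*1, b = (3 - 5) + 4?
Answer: 2744/9 ≈ 304.89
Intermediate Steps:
b = 2 (b = -2 + 4 = 2)
T(h, U) = ⅙ + U/6 (T(h, U) = -½ + (4 + U*1)/6 = -½ + (4 + U)/6 = -½ + (⅔ + U/6) = ⅙ + U/6)
a = 49/9 (a = (2 + (⅙ + (⅙)*1))² = (2 + (⅙ + ⅙))² = (2 + ⅓)² = (7/3)² = 49/9 ≈ 5.4444)
(j(1)*a)*14 = (4*(49/9))*14 = (196/9)*14 = 2744/9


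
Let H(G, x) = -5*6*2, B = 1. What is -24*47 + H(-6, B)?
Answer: -1188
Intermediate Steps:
H(G, x) = -60 (H(G, x) = -30*2 = -60)
-24*47 + H(-6, B) = -24*47 - 60 = -1128 - 60 = -1188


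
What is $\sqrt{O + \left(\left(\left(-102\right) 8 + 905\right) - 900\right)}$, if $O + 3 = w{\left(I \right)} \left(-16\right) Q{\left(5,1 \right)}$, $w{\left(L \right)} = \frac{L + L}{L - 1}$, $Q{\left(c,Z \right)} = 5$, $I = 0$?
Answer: $i \sqrt{814} \approx 28.531 i$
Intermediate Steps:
$w{\left(L \right)} = \frac{2 L}{-1 + L}$
$O = -3$ ($O = -3 + 2 \cdot 0 \frac{1}{-1 + 0} \left(-16\right) 5 = -3 + 2 \cdot 0 \frac{1}{-1} \left(-16\right) 5 = -3 + 2 \cdot 0 \left(-1\right) \left(-16\right) 5 = -3 + 0 \left(-16\right) 5 = -3 + 0 \cdot 5 = -3 + 0 = -3$)
$\sqrt{O + \left(\left(\left(-102\right) 8 + 905\right) - 900\right)} = \sqrt{-3 + \left(\left(\left(-102\right) 8 + 905\right) - 900\right)} = \sqrt{-3 + \left(\left(-816 + 905\right) - 900\right)} = \sqrt{-3 + \left(89 - 900\right)} = \sqrt{-3 - 811} = \sqrt{-814} = i \sqrt{814}$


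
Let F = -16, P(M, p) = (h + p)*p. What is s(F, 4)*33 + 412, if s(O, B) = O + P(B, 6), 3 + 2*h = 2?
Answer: 973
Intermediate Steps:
h = -1/2 (h = -3/2 + (1/2)*2 = -3/2 + 1 = -1/2 ≈ -0.50000)
P(M, p) = p*(-1/2 + p) (P(M, p) = (-1/2 + p)*p = p*(-1/2 + p))
s(O, B) = 33 + O (s(O, B) = O + 6*(-1/2 + 6) = O + 6*(11/2) = O + 33 = 33 + O)
s(F, 4)*33 + 412 = (33 - 16)*33 + 412 = 17*33 + 412 = 561 + 412 = 973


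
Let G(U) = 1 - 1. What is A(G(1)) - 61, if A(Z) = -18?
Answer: -79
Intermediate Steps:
G(U) = 0
A(G(1)) - 61 = -18 - 61 = -79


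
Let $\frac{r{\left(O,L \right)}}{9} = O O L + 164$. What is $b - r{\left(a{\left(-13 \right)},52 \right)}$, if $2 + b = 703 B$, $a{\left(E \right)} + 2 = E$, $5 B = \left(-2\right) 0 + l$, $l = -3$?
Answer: $- \frac{535999}{5} \approx -1.072 \cdot 10^{5}$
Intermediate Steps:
$B = - \frac{3}{5}$ ($B = \frac{\left(-2\right) 0 - 3}{5} = \frac{0 - 3}{5} = \frac{1}{5} \left(-3\right) = - \frac{3}{5} \approx -0.6$)
$a{\left(E \right)} = -2 + E$
$r{\left(O,L \right)} = 1476 + 9 L O^{2}$ ($r{\left(O,L \right)} = 9 \left(O O L + 164\right) = 9 \left(O^{2} L + 164\right) = 9 \left(L O^{2} + 164\right) = 9 \left(164 + L O^{2}\right) = 1476 + 9 L O^{2}$)
$b = - \frac{2119}{5}$ ($b = -2 + 703 \left(- \frac{3}{5}\right) = -2 - \frac{2109}{5} = - \frac{2119}{5} \approx -423.8$)
$b - r{\left(a{\left(-13 \right)},52 \right)} = - \frac{2119}{5} - \left(1476 + 9 \cdot 52 \left(-2 - 13\right)^{2}\right) = - \frac{2119}{5} - \left(1476 + 9 \cdot 52 \left(-15\right)^{2}\right) = - \frac{2119}{5} - \left(1476 + 9 \cdot 52 \cdot 225\right) = - \frac{2119}{5} - \left(1476 + 105300\right) = - \frac{2119}{5} - 106776 = - \frac{535999}{5}$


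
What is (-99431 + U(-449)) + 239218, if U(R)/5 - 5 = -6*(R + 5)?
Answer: 153132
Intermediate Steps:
U(R) = -125 - 30*R (U(R) = 25 + 5*(-6*(R + 5)) = 25 + 5*(-6*(5 + R)) = 25 + 5*(-30 - 6*R) = 25 + (-150 - 30*R) = -125 - 30*R)
(-99431 + U(-449)) + 239218 = (-99431 + (-125 - 30*(-449))) + 239218 = (-99431 + (-125 + 13470)) + 239218 = (-99431 + 13345) + 239218 = -86086 + 239218 = 153132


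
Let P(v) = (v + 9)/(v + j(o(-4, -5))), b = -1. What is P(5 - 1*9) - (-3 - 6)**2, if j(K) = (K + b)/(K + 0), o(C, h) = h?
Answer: -1159/14 ≈ -82.786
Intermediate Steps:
j(K) = (-1 + K)/K (j(K) = (K - 1)/(K + 0) = (-1 + K)/K)
P(v) = (9 + v)/(6/5 + v) (P(v) = (v + 9)/(v + (-1 - 5)/(-5)) = (9 + v)/(v - 1/5*(-6)) = (9 + v)/(v + 6/5) = (9 + v)/(6/5 + v))
P(5 - 1*9) - (-3 - 6)**2 = 5*(9 + (5 - 1*9))/(6 + 5*(5 - 1*9)) - (-3 - 6)**2 = 5*(9 + (5 - 9))/(6 + 5*(5 - 9)) - 1*(-9)**2 = 5*(9 - 4)/(6 + 5*(-4)) - 1*81 = 5*5/(6 - 20) - 81 = 5*5/(-14) - 81 = 5*(-1/14)*5 - 81 = -25/14 - 81 = -1159/14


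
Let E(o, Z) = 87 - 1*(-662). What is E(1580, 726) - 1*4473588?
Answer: -4472839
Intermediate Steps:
E(o, Z) = 749 (E(o, Z) = 87 + 662 = 749)
E(1580, 726) - 1*4473588 = 749 - 1*4473588 = 749 - 4473588 = -4472839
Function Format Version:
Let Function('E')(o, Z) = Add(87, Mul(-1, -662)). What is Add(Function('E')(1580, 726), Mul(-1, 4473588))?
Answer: -4472839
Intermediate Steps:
Function('E')(o, Z) = 749 (Function('E')(o, Z) = Add(87, 662) = 749)
Add(Function('E')(1580, 726), Mul(-1, 4473588)) = Add(749, Mul(-1, 4473588)) = Add(749, -4473588) = -4472839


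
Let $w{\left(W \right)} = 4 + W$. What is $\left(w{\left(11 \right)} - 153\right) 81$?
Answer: $-11178$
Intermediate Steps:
$\left(w{\left(11 \right)} - 153\right) 81 = \left(\left(4 + 11\right) - 153\right) 81 = \left(15 - 153\right) 81 = \left(-138\right) 81 = -11178$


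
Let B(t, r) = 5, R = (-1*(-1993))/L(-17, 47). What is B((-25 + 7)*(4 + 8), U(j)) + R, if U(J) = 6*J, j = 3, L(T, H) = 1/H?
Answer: 93676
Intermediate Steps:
R = 93671 (R = (-1*(-1993))/(1/47) = 1993/(1/47) = 1993*47 = 93671)
B((-25 + 7)*(4 + 8), U(j)) + R = 5 + 93671 = 93676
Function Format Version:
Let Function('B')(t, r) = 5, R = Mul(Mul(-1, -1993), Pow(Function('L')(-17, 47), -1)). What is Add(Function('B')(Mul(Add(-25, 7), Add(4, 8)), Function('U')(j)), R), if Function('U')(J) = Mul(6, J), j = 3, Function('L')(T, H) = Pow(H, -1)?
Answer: 93676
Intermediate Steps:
R = 93671 (R = Mul(Mul(-1, -1993), Pow(Pow(47, -1), -1)) = Mul(1993, Pow(Rational(1, 47), -1)) = Mul(1993, 47) = 93671)
Add(Function('B')(Mul(Add(-25, 7), Add(4, 8)), Function('U')(j)), R) = Add(5, 93671) = 93676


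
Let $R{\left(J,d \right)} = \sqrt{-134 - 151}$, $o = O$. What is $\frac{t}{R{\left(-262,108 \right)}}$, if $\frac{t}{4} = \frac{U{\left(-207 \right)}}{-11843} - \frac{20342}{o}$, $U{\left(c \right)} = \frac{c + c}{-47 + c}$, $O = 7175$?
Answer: $\frac{920213356 i \sqrt{285}}{23124937875} \approx 0.67179 i$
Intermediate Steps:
$U{\left(c \right)} = \frac{2 c}{-47 + c}$
$o = 7175$
$t = - \frac{17484053764}{1541662525}$ ($t = 4 \left(\frac{2 \left(-207\right) \frac{1}{-47 - 207}}{-11843} - \frac{20342}{7175}\right) = 4 \left(2 \left(-207\right) \frac{1}{-254} \left(- \frac{1}{11843}\right) - \frac{2906}{1025}\right) = 4 \left(2 \left(-207\right) \left(- \frac{1}{254}\right) \left(- \frac{1}{11843}\right) - \frac{2906}{1025}\right) = 4 \left(\frac{207}{127} \left(- \frac{1}{11843}\right) - \frac{2906}{1025}\right) = 4 \left(- \frac{207}{1504061} - \frac{2906}{1025}\right) = 4 \left(- \frac{4371013441}{1541662525}\right) = - \frac{17484053764}{1541662525} \approx -11.341$)
$R{\left(J,d \right)} = i \sqrt{285}$ ($R{\left(J,d \right)} = \sqrt{-285} = i \sqrt{285}$)
$\frac{t}{R{\left(-262,108 \right)}} = - \frac{17484053764}{1541662525 i \sqrt{285}} = - \frac{17484053764 \left(- \frac{i \sqrt{285}}{285}\right)}{1541662525} = \frac{920213356 i \sqrt{285}}{23124937875}$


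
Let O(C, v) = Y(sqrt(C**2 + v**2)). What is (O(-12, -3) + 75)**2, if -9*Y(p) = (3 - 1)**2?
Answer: 450241/81 ≈ 5558.5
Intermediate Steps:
Y(p) = -4/9 (Y(p) = -(3 - 1)**2/9 = -1/9*2**2 = -1/9*4 = -4/9)
O(C, v) = -4/9
(O(-12, -3) + 75)**2 = (-4/9 + 75)**2 = (671/9)**2 = 450241/81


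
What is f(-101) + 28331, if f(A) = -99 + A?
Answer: 28131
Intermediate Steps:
f(-101) + 28331 = (-99 - 101) + 28331 = -200 + 28331 = 28131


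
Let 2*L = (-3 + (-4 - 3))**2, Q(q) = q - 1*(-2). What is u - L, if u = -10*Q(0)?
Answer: -70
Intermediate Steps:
Q(q) = 2 + q (Q(q) = q + 2 = 2 + q)
L = 50 (L = (-3 + (-4 - 3))**2/2 = (-3 - 7)**2/2 = (1/2)*(-10)**2 = (1/2)*100 = 50)
u = -20 (u = -10*(2 + 0) = -10*2 = -20)
u - L = -20 - 1*50 = -20 - 50 = -70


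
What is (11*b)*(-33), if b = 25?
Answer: -9075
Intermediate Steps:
(11*b)*(-33) = (11*25)*(-33) = 275*(-33) = -9075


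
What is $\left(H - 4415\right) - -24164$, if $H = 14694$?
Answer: $34443$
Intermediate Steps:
$\left(H - 4415\right) - -24164 = \left(14694 - 4415\right) - -24164 = \left(14694 - 4415\right) + 24164 = 10279 + 24164 = 34443$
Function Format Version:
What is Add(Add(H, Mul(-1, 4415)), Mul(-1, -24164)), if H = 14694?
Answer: 34443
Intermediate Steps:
Add(Add(H, Mul(-1, 4415)), Mul(-1, -24164)) = Add(Add(14694, Mul(-1, 4415)), Mul(-1, -24164)) = Add(Add(14694, -4415), 24164) = Add(10279, 24164) = 34443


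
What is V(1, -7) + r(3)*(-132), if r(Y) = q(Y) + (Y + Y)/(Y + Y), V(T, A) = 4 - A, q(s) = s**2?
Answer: -1309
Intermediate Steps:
r(Y) = 1 + Y**2 (r(Y) = Y**2 + (Y + Y)/(Y + Y) = Y**2 + (2*Y)/((2*Y)) = Y**2 + (2*Y)*(1/(2*Y)) = Y**2 + 1 = 1 + Y**2)
V(1, -7) + r(3)*(-132) = (4 - 1*(-7)) + (1 + 3**2)*(-132) = (4 + 7) + (1 + 9)*(-132) = 11 + 10*(-132) = 11 - 1320 = -1309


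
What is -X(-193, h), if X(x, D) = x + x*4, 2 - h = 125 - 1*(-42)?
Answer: 965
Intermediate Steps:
h = -165 (h = 2 - (125 - 1*(-42)) = 2 - (125 + 42) = 2 - 1*167 = 2 - 167 = -165)
X(x, D) = 5*x (X(x, D) = x + 4*x = 5*x)
-X(-193, h) = -5*(-193) = -1*(-965) = 965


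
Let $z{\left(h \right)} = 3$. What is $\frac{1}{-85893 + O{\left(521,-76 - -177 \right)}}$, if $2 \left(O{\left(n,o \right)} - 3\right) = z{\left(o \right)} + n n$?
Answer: $\frac{1}{49832} \approx 2.0067 \cdot 10^{-5}$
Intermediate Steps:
$O{\left(n,o \right)} = \frac{9}{2} + \frac{n^{2}}{2}$ ($O{\left(n,o \right)} = 3 + \frac{3 + n n}{2} = 3 + \frac{3 + n^{2}}{2} = 3 + \left(\frac{3}{2} + \frac{n^{2}}{2}\right) = \frac{9}{2} + \frac{n^{2}}{2}$)
$\frac{1}{-85893 + O{\left(521,-76 - -177 \right)}} = \frac{1}{-85893 + \left(\frac{9}{2} + \frac{521^{2}}{2}\right)} = \frac{1}{-85893 + \left(\frac{9}{2} + \frac{1}{2} \cdot 271441\right)} = \frac{1}{-85893 + \left(\frac{9}{2} + \frac{271441}{2}\right)} = \frac{1}{-85893 + 135725} = \frac{1}{49832}$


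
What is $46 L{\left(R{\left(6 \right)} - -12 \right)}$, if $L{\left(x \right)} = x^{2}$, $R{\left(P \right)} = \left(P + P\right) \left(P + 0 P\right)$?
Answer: $324576$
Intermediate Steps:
$R{\left(P \right)} = 2 P^{2}$ ($R{\left(P \right)} = 2 P \left(P + 0\right) = 2 P P = 2 P^{2}$)
$46 L{\left(R{\left(6 \right)} - -12 \right)} = 46 \left(2 \cdot 6^{2} - -12\right)^{2} = 46 \left(2 \cdot 36 + 12\right)^{2} = 46 \left(72 + 12\right)^{2} = 46 \cdot 84^{2} = 46 \cdot 7056 = 324576$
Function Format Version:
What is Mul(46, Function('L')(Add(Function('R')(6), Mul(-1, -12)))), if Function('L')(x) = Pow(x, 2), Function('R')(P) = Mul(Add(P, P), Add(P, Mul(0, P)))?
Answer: 324576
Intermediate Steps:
Function('R')(P) = Mul(2, Pow(P, 2)) (Function('R')(P) = Mul(Mul(2, P), Add(P, 0)) = Mul(Mul(2, P), P) = Mul(2, Pow(P, 2)))
Mul(46, Function('L')(Add(Function('R')(6), Mul(-1, -12)))) = Mul(46, Pow(Add(Mul(2, Pow(6, 2)), Mul(-1, -12)), 2)) = Mul(46, Pow(Add(Mul(2, 36), 12), 2)) = Mul(46, Pow(Add(72, 12), 2)) = Mul(46, Pow(84, 2)) = Mul(46, 7056) = 324576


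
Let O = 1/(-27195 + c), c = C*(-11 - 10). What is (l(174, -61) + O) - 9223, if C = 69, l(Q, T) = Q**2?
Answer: 603042131/28644 ≈ 21053.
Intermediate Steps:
c = -1449 (c = 69*(-11 - 10) = 69*(-21) = -1449)
O = -1/28644 (O = 1/(-27195 - 1449) = 1/(-28644) = -1/28644 ≈ -3.4911e-5)
(l(174, -61) + O) - 9223 = (174**2 - 1/28644) - 9223 = (30276 - 1/28644) - 9223 = 867225743/28644 - 9223 = 603042131/28644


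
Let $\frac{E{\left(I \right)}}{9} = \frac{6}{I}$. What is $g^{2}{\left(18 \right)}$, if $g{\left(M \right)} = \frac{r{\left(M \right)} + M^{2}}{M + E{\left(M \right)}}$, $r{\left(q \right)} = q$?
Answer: $\frac{12996}{49} \approx 265.22$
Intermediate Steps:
$E{\left(I \right)} = \frac{54}{I}$ ($E{\left(I \right)} = 9 \frac{6}{I} = \frac{54}{I}$)
$g{\left(M \right)} = \frac{M + M^{2}}{M + \frac{54}{M}}$
$g^{2}{\left(18 \right)} = \left(\frac{18^{2} \left(1 + 18\right)}{54 + 18^{2}}\right)^{2} = \left(324 \frac{1}{54 + 324} \cdot 19\right)^{2} = \left(324 \cdot \frac{1}{378} \cdot 19\right)^{2} = \left(\frac{114}{7}\right)^{2} = \frac{12996}{49}$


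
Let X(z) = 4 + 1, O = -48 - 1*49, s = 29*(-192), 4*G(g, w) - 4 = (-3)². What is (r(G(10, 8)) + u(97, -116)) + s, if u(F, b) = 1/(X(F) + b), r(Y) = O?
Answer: -628816/111 ≈ -5665.0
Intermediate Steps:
G(g, w) = 13/4 (G(g, w) = 1 + (¼)*(-3)² = 1 + (¼)*9 = 1 + 9/4 = 13/4)
s = -5568
O = -97 (O = -48 - 49 = -97)
r(Y) = -97
X(z) = 5
u(F, b) = 1/(5 + b)
(r(G(10, 8)) + u(97, -116)) + s = (-97 + 1/(5 - 116)) - 5568 = (-97 + 1/(-111)) - 5568 = (-97 - 1/111) - 5568 = -10768/111 - 5568 = -628816/111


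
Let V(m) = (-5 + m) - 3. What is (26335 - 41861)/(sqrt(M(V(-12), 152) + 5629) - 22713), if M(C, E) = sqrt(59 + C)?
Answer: 15526/(22713 - sqrt(5629 + sqrt(39))) ≈ 0.68584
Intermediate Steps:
V(m) = -8 + m
(26335 - 41861)/(sqrt(M(V(-12), 152) + 5629) - 22713) = (26335 - 41861)/(sqrt(sqrt(59 + (-8 - 12)) + 5629) - 22713) = -15526/(sqrt(sqrt(59 - 20) + 5629) - 22713) = -15526/(sqrt(sqrt(39) + 5629) - 22713) = -15526/(sqrt(5629 + sqrt(39)) - 22713) = -15526/(-22713 + sqrt(5629 + sqrt(39)))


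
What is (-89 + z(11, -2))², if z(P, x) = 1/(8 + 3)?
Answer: 956484/121 ≈ 7904.8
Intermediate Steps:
z(P, x) = 1/11
(-89 + z(11, -2))² = (-89 + 1/11)² = (-978/11)² = 956484/121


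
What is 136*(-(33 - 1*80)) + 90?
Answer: 6482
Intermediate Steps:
136*(-(33 - 1*80)) + 90 = 136*(-(33 - 80)) + 90 = 136*(-1*(-47)) + 90 = 136*47 + 90 = 6392 + 90 = 6482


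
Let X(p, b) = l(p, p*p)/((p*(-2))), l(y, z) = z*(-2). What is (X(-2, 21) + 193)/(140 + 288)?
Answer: 191/428 ≈ 0.44626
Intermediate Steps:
l(y, z) = -2*z
X(p, b) = p (X(p, b) = (-2*p*p)/((p*(-2))) = (-2*p**2)/((-2*p)) = (-2*p**2)*(-1/(2*p)) = p)
(X(-2, 21) + 193)/(140 + 288) = (-2 + 193)/(140 + 288) = 191/428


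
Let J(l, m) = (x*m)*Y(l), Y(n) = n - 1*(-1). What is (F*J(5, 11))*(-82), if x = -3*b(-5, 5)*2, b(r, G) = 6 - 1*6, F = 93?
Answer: 0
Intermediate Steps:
Y(n) = 1 + n (Y(n) = n + 1 = 1 + n)
b(r, G) = 0 (b(r, G) = 6 - 6 = 0)
x = 0 (x = -0*2 = -3*0 = 0)
J(l, m) = 0 (J(l, m) = (0*m)*(1 + l) = 0*(1 + l) = 0)
(F*J(5, 11))*(-82) = (93*0)*(-82) = 0*(-82) = 0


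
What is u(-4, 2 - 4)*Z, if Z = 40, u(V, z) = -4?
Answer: -160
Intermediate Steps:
u(-4, 2 - 4)*Z = -4*40 = -160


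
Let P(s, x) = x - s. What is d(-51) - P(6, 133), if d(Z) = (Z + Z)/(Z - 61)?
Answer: -7061/56 ≈ -126.09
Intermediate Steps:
d(Z) = 2*Z/(-61 + Z) (d(Z) = (2*Z)/(-61 + Z) = 2*Z/(-61 + Z))
d(-51) - P(6, 133) = 2*(-51)/(-61 - 51) - (133 - 1*6) = 2*(-51)/(-112) - (133 - 6) = 2*(-51)*(-1/112) - 1*127 = 51/56 - 127 = -7061/56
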